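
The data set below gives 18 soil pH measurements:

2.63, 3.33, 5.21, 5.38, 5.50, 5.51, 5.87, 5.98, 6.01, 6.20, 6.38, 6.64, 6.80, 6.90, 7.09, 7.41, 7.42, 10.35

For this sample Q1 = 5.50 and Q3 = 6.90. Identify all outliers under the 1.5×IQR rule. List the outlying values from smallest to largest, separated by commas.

2.63, 3.33, 10.35

IQR = Q3 − Q1 = 6.90 − 5.50 = 1.40.
Lower fence = Q1 − 1.5·IQR = 5.50 − 2.10 = 3.40.
Upper fence = Q3 + 1.5·IQR = 6.90 + 2.10 = 9.00.
2.63 < 3.40 → outlier.
3.33 < 3.40 → outlier.
10.35 > 9.00 → outlier.
All remaining values lie within [3.40, 9.00].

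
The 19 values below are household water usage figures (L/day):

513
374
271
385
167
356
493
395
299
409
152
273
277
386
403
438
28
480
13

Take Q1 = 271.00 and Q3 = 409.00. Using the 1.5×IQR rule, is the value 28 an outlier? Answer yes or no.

yes

IQR = Q3 − Q1 = 409.00 − 271.00 = 138.00.
Lower fence = Q1 − 1.5·IQR = 271.00 − 207.00 = 64.00.
Upper fence = Q3 + 1.5·IQR = 409.00 + 207.00 = 616.00.
28 lies below the lower fence.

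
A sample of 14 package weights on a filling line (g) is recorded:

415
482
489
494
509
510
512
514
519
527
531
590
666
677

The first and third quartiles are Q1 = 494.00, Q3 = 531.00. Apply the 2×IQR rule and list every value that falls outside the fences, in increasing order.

415, 666, 677

IQR = Q3 − Q1 = 531.00 − 494.00 = 37.00.
Lower fence = Q1 − 2·IQR = 494.00 − 74.00 = 420.00.
Upper fence = Q3 + 2·IQR = 531.00 + 74.00 = 605.00.
415 < 420.00 → outlier.
666 > 605.00 → outlier.
677 > 605.00 → outlier.
All remaining values lie within [420.00, 605.00].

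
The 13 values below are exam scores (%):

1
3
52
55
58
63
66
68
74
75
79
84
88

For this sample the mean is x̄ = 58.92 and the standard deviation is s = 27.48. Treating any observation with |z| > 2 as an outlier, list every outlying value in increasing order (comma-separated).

Cutoffs at x̄ ± 2s: 58.92 ± 2·27.48 = [3.96, 113.88].
1: z = -2.11, |z| > 2 → outlier.
3: z = -2.03, |z| > 2 → outlier.
Every other value lies within [3.96, 113.88].

1, 3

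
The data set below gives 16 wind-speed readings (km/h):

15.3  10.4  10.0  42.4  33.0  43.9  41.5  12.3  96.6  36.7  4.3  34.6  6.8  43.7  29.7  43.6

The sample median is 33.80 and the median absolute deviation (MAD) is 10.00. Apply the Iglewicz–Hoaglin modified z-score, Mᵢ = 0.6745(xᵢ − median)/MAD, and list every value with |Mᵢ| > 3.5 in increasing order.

|Mᵢ| > 3.5 ⇔ |xᵢ − 33.80| > 3.5·10.00/0.6745 = 51.89.
So outliers lie outside [-18.09, 85.69].
96.6: M = 4.24 → outlier.

96.6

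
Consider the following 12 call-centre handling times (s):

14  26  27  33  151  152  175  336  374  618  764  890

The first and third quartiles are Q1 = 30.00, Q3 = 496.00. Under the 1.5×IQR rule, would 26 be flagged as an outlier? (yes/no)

no

IQR = Q3 − Q1 = 496.00 − 30.00 = 466.00.
Lower fence = Q1 − 1.5·IQR = 30.00 − 699.00 = -669.00.
Upper fence = Q3 + 1.5·IQR = 496.00 + 699.00 = 1195.00.
26 lies within [-669.00, 1195.00].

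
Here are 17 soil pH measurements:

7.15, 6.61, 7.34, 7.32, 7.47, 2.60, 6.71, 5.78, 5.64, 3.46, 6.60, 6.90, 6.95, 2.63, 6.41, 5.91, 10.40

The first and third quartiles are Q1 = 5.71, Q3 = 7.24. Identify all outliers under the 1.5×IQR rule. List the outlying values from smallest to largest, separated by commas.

2.60, 2.63, 10.40

IQR = Q3 − Q1 = 7.24 − 5.71 = 1.53.
Lower fence = Q1 − 1.5·IQR = 5.71 − 2.295 = 3.415.
Upper fence = Q3 + 1.5·IQR = 7.24 + 2.295 = 9.535.
2.60 < 3.415 → outlier.
2.63 < 3.415 → outlier.
10.40 > 9.535 → outlier.
All remaining values lie within [3.415, 9.535].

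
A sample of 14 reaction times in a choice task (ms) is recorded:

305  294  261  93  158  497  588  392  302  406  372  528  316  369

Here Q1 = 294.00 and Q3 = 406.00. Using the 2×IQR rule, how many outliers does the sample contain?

IQR = 112.00; fences at 294.00 − 224.00 = 70.00 and 406.00 + 224.00 = 630.00.
Every value lies within the cutoffs.

0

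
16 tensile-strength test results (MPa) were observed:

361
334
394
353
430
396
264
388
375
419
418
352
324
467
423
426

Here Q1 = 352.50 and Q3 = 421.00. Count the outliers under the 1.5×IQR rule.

IQR = 68.50; fences at 352.50 − 102.75 = 249.75 and 421.00 + 102.75 = 523.75.
Every value lies within the cutoffs.

0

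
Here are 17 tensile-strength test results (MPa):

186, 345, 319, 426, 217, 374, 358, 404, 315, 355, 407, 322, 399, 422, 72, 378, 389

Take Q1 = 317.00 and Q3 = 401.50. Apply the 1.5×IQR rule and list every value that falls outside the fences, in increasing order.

72, 186

IQR = Q3 − Q1 = 401.50 − 317.00 = 84.50.
Lower fence = Q1 − 1.5·IQR = 317.00 − 126.75 = 190.25.
Upper fence = Q3 + 1.5·IQR = 401.50 + 126.75 = 528.25.
72 < 190.25 → outlier.
186 < 190.25 → outlier.
All remaining values lie within [190.25, 528.25].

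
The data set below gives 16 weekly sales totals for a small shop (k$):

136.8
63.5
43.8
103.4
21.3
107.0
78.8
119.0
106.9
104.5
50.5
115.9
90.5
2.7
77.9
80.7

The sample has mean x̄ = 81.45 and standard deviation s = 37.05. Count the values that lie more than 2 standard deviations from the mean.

Cutoffs: x̄ ± 2s = [7.35, 155.55].
Outside the cutoffs: 2.7.

1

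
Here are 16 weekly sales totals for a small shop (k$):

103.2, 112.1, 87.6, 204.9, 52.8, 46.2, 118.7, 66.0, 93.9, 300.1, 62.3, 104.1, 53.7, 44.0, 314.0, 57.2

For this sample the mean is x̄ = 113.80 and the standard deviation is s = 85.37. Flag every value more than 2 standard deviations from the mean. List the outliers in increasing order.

Cutoffs at x̄ ± 2s: 113.80 ± 2·85.37 = [-56.94, 284.54].
300.1: z = 2.18, |z| > 2 → outlier.
314.0: z = 2.35, |z| > 2 → outlier.
Every other value lies within [-56.94, 284.54].

300.1, 314.0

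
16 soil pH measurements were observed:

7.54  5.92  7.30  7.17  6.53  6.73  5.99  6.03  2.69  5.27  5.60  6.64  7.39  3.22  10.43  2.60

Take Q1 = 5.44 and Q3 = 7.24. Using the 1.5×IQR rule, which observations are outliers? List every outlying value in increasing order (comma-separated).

IQR = Q3 − Q1 = 7.24 − 5.44 = 1.80.
Lower fence = Q1 − 1.5·IQR = 5.44 − 2.70 = 2.74.
Upper fence = Q3 + 1.5·IQR = 7.24 + 2.70 = 9.94.
2.60 < 2.74 → outlier.
2.69 < 2.74 → outlier.
10.43 > 9.94 → outlier.
All remaining values lie within [2.74, 9.94].

2.60, 2.69, 10.43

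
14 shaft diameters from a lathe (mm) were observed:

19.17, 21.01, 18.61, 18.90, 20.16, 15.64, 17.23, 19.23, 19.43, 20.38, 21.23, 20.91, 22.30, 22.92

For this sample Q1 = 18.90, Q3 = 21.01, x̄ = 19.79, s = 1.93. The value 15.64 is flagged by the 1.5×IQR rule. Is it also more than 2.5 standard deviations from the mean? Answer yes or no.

z = (15.64 − 19.79) / 1.93 = -2.15.
|z| = 2.15 ≤ 2.5.

no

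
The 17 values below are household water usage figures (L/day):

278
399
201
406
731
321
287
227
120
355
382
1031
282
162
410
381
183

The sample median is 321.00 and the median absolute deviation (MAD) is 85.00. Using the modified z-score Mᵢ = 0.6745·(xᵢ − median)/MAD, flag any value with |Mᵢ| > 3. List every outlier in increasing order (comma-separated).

731, 1031

|Mᵢ| > 3 ⇔ |xᵢ − 321.00| > 3·85.00/0.6745 = 378.06.
So outliers lie outside [-57.06, 699.06].
731: M = 3.25 → outlier.
1031: M = 5.63 → outlier.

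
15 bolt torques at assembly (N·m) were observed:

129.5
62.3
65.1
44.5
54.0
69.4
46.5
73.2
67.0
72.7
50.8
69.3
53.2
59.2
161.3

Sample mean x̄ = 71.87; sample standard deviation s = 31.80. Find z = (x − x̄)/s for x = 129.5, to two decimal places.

z = (129.5 − 71.87) / 31.80 = 1.81.

1.81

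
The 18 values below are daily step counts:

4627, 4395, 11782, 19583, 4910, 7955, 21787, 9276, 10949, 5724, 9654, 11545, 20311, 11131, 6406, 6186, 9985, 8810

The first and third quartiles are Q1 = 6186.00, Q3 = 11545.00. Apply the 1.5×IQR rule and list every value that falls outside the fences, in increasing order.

IQR = Q3 − Q1 = 11545.00 − 6186.00 = 5359.00.
Lower fence = Q1 − 1.5·IQR = 6186.00 − 8038.50 = -1852.50.
Upper fence = Q3 + 1.5·IQR = 11545.00 + 8038.50 = 19583.50.
20311 > 19583.50 → outlier.
21787 > 19583.50 → outlier.
All remaining values lie within [-1852.50, 19583.50].

20311, 21787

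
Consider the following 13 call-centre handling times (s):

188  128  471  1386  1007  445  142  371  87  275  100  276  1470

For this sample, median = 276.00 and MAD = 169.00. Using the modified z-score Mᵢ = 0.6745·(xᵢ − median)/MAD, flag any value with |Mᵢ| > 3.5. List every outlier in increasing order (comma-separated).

|Mᵢ| > 3.5 ⇔ |xᵢ − 276.00| > 3.5·169.00/0.6745 = 876.95.
So outliers lie outside [-600.95, 1152.95].
1386: M = 4.43 → outlier.
1470: M = 4.77 → outlier.

1386, 1470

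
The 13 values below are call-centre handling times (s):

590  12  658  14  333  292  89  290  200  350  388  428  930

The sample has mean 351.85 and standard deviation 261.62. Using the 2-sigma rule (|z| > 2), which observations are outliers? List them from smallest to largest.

Cutoffs at x̄ ± 2s: 351.85 ± 2·261.62 = [-171.39, 875.09].
930: z = 2.21, |z| > 2 → outlier.
Every other value lies within [-171.39, 875.09].

930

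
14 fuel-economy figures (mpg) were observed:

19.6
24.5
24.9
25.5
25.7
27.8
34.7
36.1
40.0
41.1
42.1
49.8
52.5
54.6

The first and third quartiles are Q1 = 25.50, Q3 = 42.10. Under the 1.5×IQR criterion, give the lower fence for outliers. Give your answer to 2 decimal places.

0.60

IQR = Q3 − Q1 = 42.10 − 25.50 = 16.60.
Lower fence = Q1 − 1.5·IQR = 25.50 − 24.90 = 0.60.
Upper fence = Q3 + 1.5·IQR = 42.10 + 24.90 = 67.00.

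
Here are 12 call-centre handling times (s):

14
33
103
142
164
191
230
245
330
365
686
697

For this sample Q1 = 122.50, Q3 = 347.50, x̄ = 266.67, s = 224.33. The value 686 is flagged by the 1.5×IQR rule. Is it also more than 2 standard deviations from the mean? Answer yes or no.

z = (686 − 266.67) / 224.33 = 1.87.
|z| = 1.87 ≤ 2.

no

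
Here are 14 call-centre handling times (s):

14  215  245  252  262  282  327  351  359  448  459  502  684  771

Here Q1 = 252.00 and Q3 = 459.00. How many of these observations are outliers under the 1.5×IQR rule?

1

IQR = 207.00; fences at 252.00 − 310.50 = -58.50 and 459.00 + 310.50 = 769.50.
Outside the cutoffs: 771.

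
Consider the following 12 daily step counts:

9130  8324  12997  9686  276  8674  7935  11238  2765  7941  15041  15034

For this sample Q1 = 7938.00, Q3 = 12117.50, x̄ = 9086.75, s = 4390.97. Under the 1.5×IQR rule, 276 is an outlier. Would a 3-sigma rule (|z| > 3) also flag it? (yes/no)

z = (276 − 9086.75) / 4390.97 = -2.01.
|z| = 2.01 ≤ 3.

no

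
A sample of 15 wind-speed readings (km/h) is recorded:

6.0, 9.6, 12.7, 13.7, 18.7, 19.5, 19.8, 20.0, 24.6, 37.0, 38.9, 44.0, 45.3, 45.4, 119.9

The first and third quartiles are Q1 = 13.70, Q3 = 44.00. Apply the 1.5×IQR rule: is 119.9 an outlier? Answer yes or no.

yes

IQR = Q3 − Q1 = 44.00 − 13.70 = 30.30.
Lower fence = Q1 − 1.5·IQR = 13.70 − 45.45 = -31.75.
Upper fence = Q3 + 1.5·IQR = 44.00 + 45.45 = 89.45.
119.9 lies above the upper fence.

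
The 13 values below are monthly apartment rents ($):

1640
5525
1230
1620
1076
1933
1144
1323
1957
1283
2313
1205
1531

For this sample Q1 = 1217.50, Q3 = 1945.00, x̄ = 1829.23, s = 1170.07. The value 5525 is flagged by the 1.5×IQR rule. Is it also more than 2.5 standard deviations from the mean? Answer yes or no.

z = (5525 − 1829.23) / 1170.07 = 3.16.
|z| = 3.16 > 2.5.

yes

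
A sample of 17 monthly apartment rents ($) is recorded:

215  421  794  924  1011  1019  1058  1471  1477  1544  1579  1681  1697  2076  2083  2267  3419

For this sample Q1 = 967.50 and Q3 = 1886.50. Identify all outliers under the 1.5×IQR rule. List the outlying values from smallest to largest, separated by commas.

3419

IQR = Q3 − Q1 = 1886.50 − 967.50 = 919.00.
Lower fence = Q1 − 1.5·IQR = 967.50 − 1378.50 = -411.00.
Upper fence = Q3 + 1.5·IQR = 1886.50 + 1378.50 = 3265.00.
3419 > 3265.00 → outlier.
All remaining values lie within [-411.00, 3265.00].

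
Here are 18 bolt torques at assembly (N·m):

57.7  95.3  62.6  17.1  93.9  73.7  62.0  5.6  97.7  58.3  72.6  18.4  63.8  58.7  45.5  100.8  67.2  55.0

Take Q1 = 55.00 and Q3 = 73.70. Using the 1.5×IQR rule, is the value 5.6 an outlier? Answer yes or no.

yes

IQR = Q3 − Q1 = 73.70 − 55.00 = 18.70.
Lower fence = Q1 − 1.5·IQR = 55.00 − 28.05 = 26.95.
Upper fence = Q3 + 1.5·IQR = 73.70 + 28.05 = 101.75.
5.6 lies below the lower fence.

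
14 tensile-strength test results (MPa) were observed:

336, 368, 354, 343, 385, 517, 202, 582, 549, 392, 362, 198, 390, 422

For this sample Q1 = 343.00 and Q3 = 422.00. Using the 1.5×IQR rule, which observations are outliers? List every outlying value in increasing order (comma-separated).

IQR = Q3 − Q1 = 422.00 − 343.00 = 79.00.
Lower fence = Q1 − 1.5·IQR = 343.00 − 118.50 = 224.50.
Upper fence = Q3 + 1.5·IQR = 422.00 + 118.50 = 540.50.
198 < 224.50 → outlier.
202 < 224.50 → outlier.
549 > 540.50 → outlier.
582 > 540.50 → outlier.
All remaining values lie within [224.50, 540.50].

198, 202, 549, 582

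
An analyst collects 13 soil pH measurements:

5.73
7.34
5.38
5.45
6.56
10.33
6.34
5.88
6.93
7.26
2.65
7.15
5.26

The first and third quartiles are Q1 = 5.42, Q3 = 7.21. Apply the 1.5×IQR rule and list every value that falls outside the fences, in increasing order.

IQR = Q3 − Q1 = 7.21 − 5.42 = 1.79.
Lower fence = Q1 − 1.5·IQR = 5.42 − 2.685 = 2.735.
Upper fence = Q3 + 1.5·IQR = 7.21 + 2.685 = 9.895.
2.65 < 2.735 → outlier.
10.33 > 9.895 → outlier.
All remaining values lie within [2.735, 9.895].

2.65, 10.33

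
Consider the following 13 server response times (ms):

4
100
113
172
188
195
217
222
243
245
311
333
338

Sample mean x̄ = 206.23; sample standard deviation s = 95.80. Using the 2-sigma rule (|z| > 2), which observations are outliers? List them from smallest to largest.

4

Cutoffs at x̄ ± 2s: 206.23 ± 2·95.80 = [14.63, 397.83].
4: z = -2.11, |z| > 2 → outlier.
Every other value lies within [14.63, 397.83].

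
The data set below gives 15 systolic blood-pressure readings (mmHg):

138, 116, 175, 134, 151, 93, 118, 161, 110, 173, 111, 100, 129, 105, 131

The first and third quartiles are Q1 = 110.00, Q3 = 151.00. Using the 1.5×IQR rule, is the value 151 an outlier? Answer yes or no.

IQR = Q3 − Q1 = 151.00 − 110.00 = 41.00.
Lower fence = Q1 − 1.5·IQR = 110.00 − 61.50 = 48.50.
Upper fence = Q3 + 1.5·IQR = 151.00 + 61.50 = 212.50.
151 lies within [48.50, 212.50].

no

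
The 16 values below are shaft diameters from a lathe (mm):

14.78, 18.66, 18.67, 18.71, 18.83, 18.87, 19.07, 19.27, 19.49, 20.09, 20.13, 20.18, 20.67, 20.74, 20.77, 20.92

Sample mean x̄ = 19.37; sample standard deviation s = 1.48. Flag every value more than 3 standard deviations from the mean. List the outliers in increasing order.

14.78

Cutoffs at x̄ ± 3s: 19.37 ± 3·1.48 = [14.93, 23.81].
14.78: z = -3.10, |z| > 3 → outlier.
Every other value lies within [14.93, 23.81].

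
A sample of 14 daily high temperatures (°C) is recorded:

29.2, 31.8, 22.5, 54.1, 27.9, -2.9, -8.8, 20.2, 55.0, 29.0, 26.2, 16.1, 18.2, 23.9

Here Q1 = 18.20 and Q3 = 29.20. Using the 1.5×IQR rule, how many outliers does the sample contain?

4

IQR = 11.00; fences at 18.20 − 16.50 = 1.70 and 29.20 + 16.50 = 45.70.
Outside the cutoffs: -8.8, -2.9, 54.1, 55.0.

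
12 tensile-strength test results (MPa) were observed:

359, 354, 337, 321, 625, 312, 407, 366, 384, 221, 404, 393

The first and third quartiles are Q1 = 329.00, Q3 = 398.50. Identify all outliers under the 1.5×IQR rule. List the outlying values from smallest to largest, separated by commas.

221, 625

IQR = Q3 − Q1 = 398.50 − 329.00 = 69.50.
Lower fence = Q1 − 1.5·IQR = 329.00 − 104.25 = 224.75.
Upper fence = Q3 + 1.5·IQR = 398.50 + 104.25 = 502.75.
221 < 224.75 → outlier.
625 > 502.75 → outlier.
All remaining values lie within [224.75, 502.75].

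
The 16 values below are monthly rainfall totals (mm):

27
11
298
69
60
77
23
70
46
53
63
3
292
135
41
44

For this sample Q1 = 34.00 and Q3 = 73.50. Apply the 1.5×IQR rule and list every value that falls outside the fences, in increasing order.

135, 292, 298

IQR = Q3 − Q1 = 73.50 − 34.00 = 39.50.
Lower fence = Q1 − 1.5·IQR = 34.00 − 59.25 = -25.25.
Upper fence = Q3 + 1.5·IQR = 73.50 + 59.25 = 132.75.
135 > 132.75 → outlier.
292 > 132.75 → outlier.
298 > 132.75 → outlier.
All remaining values lie within [-25.25, 132.75].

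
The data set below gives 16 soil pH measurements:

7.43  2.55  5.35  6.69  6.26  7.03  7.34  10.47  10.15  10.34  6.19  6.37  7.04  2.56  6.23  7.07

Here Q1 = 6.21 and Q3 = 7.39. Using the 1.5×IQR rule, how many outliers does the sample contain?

IQR = 1.18; fences at 6.21 − 1.77 = 4.44 and 7.39 + 1.77 = 9.16.
Outside the cutoffs: 2.55, 2.56, 10.15, 10.34, 10.47.

5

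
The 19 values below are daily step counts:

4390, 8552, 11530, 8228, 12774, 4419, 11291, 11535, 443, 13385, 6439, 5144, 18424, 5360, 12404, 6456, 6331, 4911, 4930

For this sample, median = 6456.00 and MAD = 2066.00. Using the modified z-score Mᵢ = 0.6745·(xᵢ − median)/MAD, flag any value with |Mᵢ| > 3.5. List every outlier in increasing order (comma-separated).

|Mᵢ| > 3.5 ⇔ |xᵢ − 6456.00| > 3.5·2066.00/0.6745 = 10720.53.
So outliers lie outside [-4264.53, 17176.53].
18424: M = 3.91 → outlier.

18424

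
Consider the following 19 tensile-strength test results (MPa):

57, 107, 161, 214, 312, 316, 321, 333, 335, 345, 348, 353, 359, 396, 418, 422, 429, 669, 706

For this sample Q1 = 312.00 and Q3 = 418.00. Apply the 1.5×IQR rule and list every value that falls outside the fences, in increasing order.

57, 107, 669, 706

IQR = Q3 − Q1 = 418.00 − 312.00 = 106.00.
Lower fence = Q1 − 1.5·IQR = 312.00 − 159.00 = 153.00.
Upper fence = Q3 + 1.5·IQR = 418.00 + 159.00 = 577.00.
57 < 153.00 → outlier.
107 < 153.00 → outlier.
669 > 577.00 → outlier.
706 > 577.00 → outlier.
All remaining values lie within [153.00, 577.00].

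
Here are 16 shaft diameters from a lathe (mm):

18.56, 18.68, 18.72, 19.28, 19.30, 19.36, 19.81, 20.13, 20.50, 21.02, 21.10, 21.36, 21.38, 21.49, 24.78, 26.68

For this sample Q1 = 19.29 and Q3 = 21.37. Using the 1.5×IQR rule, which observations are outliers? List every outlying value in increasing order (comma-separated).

IQR = Q3 − Q1 = 21.37 − 19.29 = 2.08.
Lower fence = Q1 − 1.5·IQR = 19.29 − 3.12 = 16.17.
Upper fence = Q3 + 1.5·IQR = 21.37 + 3.12 = 24.49.
24.78 > 24.49 → outlier.
26.68 > 24.49 → outlier.
All remaining values lie within [16.17, 24.49].

24.78, 26.68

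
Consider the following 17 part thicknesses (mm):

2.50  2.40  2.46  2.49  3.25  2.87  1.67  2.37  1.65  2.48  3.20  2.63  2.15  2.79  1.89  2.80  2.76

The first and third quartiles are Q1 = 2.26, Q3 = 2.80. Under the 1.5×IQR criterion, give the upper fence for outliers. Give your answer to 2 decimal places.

3.61

IQR = Q3 − Q1 = 2.80 − 2.26 = 0.54.
Lower fence = Q1 − 1.5·IQR = 2.26 − 0.81 = 1.45.
Upper fence = Q3 + 1.5·IQR = 2.80 + 0.81 = 3.61.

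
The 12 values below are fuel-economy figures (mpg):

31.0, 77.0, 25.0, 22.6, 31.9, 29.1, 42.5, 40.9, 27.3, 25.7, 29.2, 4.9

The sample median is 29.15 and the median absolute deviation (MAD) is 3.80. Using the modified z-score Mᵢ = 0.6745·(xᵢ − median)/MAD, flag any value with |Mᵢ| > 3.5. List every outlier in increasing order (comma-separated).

4.9, 77.0

|Mᵢ| > 3.5 ⇔ |xᵢ − 29.15| > 3.5·3.80/0.6745 = 19.72.
So outliers lie outside [9.43, 48.87].
4.9: M = -4.30 → outlier.
77.0: M = 8.49 → outlier.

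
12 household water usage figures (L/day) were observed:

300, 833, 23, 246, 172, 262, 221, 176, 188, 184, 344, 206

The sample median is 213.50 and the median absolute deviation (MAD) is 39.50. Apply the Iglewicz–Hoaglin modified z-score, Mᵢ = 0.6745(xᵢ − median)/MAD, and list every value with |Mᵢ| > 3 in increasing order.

|Mᵢ| > 3 ⇔ |xᵢ − 213.50| > 3·39.50/0.6745 = 175.69.
So outliers lie outside [37.81, 389.19].
23: M = -3.25 → outlier.
833: M = 10.58 → outlier.

23, 833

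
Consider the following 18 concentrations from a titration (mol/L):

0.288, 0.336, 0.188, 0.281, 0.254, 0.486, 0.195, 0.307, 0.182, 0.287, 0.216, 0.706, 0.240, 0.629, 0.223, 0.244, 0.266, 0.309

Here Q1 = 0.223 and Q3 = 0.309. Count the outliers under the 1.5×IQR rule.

IQR = 0.086; fences at 0.223 − 0.129 = 0.094 and 0.309 + 0.129 = 0.438.
Outside the cutoffs: 0.486, 0.629, 0.706.

3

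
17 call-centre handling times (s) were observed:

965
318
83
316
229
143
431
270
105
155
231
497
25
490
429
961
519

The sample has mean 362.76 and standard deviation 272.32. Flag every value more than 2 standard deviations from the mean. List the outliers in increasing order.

961, 965

Cutoffs at x̄ ± 2s: 362.76 ± 2·272.32 = [-181.88, 907.40].
961: z = 2.20, |z| > 2 → outlier.
965: z = 2.21, |z| > 2 → outlier.
Every other value lies within [-181.88, 907.40].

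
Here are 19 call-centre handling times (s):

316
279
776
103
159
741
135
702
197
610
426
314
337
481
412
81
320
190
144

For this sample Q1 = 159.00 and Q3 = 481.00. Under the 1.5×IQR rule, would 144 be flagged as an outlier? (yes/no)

IQR = Q3 − Q1 = 481.00 − 159.00 = 322.00.
Lower fence = Q1 − 1.5·IQR = 159.00 − 483.00 = -324.00.
Upper fence = Q3 + 1.5·IQR = 481.00 + 483.00 = 964.00.
144 lies within [-324.00, 964.00].

no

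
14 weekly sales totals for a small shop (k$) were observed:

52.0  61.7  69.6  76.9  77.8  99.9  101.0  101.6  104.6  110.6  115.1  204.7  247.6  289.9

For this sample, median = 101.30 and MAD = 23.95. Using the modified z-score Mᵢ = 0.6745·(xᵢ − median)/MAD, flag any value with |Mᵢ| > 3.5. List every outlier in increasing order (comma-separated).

|Mᵢ| > 3.5 ⇔ |xᵢ − 101.30| > 3.5·23.95/0.6745 = 124.28.
So outliers lie outside [-22.98, 225.58].
247.6: M = 4.12 → outlier.
289.9: M = 5.31 → outlier.

247.6, 289.9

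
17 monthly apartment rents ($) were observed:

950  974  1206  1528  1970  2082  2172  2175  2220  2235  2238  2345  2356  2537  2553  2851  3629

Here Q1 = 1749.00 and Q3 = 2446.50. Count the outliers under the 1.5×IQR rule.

IQR = 697.50; fences at 1749.00 − 1046.25 = 702.75 and 2446.50 + 1046.25 = 3492.75.
Outside the cutoffs: 3629.

1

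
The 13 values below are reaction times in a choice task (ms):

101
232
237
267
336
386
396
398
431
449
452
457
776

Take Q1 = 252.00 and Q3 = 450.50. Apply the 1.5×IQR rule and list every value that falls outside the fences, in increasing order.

776

IQR = Q3 − Q1 = 450.50 − 252.00 = 198.50.
Lower fence = Q1 − 1.5·IQR = 252.00 − 297.75 = -45.75.
Upper fence = Q3 + 1.5·IQR = 450.50 + 297.75 = 748.25.
776 > 748.25 → outlier.
All remaining values lie within [-45.75, 748.25].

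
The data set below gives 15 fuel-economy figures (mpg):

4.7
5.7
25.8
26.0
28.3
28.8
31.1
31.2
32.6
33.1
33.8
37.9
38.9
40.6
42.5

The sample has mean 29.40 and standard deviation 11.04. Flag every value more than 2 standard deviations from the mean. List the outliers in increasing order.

Cutoffs at x̄ ± 2s: 29.40 ± 2·11.04 = [7.32, 51.48].
4.7: z = -2.24, |z| > 2 → outlier.
5.7: z = -2.15, |z| > 2 → outlier.
Every other value lies within [7.32, 51.48].

4.7, 5.7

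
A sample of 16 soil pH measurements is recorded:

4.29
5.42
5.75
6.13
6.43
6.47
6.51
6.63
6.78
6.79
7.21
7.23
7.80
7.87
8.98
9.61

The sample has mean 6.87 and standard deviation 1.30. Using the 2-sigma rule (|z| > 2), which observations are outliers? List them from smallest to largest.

9.61

Cutoffs at x̄ ± 2s: 6.87 ± 2·1.30 = [4.27, 9.47].
9.61: z = 2.11, |z| > 2 → outlier.
Every other value lies within [4.27, 9.47].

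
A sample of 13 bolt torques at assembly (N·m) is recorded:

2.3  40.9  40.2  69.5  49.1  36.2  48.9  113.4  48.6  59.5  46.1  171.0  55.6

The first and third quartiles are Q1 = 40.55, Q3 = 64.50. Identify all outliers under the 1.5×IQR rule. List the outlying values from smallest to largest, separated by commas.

IQR = Q3 − Q1 = 64.50 − 40.55 = 23.95.
Lower fence = Q1 − 1.5·IQR = 40.55 − 35.925 = 4.625.
Upper fence = Q3 + 1.5·IQR = 64.50 + 35.925 = 100.425.
2.3 < 4.625 → outlier.
113.4 > 100.425 → outlier.
171.0 > 100.425 → outlier.
All remaining values lie within [4.625, 100.425].

2.3, 113.4, 171.0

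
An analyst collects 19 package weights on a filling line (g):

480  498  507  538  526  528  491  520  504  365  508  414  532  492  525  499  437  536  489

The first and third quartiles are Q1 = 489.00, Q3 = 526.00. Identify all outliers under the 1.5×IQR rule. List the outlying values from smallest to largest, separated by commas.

IQR = Q3 − Q1 = 526.00 − 489.00 = 37.00.
Lower fence = Q1 − 1.5·IQR = 489.00 − 55.50 = 433.50.
Upper fence = Q3 + 1.5·IQR = 526.00 + 55.50 = 581.50.
365 < 433.50 → outlier.
414 < 433.50 → outlier.
All remaining values lie within [433.50, 581.50].

365, 414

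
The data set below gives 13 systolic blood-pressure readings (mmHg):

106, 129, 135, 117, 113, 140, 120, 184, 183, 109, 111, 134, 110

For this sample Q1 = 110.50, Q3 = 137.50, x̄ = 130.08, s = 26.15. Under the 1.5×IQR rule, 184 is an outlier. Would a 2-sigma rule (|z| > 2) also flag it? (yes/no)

yes

z = (184 − 130.08) / 26.15 = 2.06.
|z| = 2.06 > 2.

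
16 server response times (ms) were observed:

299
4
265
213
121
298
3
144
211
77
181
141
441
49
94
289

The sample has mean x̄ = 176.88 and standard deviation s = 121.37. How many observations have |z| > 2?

1

Cutoffs: x̄ ± 2s = [-65.86, 419.62].
Outside the cutoffs: 441.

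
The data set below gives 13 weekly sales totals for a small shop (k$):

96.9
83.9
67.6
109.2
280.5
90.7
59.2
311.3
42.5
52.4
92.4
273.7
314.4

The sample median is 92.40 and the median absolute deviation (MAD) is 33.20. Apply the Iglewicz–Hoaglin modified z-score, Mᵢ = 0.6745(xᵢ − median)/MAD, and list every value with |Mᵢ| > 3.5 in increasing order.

273.7, 280.5, 311.3, 314.4

|Mᵢ| > 3.5 ⇔ |xᵢ − 92.40| > 3.5·33.20/0.6745 = 172.28.
So outliers lie outside [-79.88, 264.68].
273.7: M = 3.68 → outlier.
280.5: M = 3.82 → outlier.
311.3: M = 4.45 → outlier.
314.4: M = 4.51 → outlier.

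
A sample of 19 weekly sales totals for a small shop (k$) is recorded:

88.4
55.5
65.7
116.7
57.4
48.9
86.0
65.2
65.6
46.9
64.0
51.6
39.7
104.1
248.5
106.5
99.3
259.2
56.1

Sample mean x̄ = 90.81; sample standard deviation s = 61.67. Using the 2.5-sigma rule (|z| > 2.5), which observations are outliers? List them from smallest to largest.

248.5, 259.2

Cutoffs at x̄ ± 2.5s: 90.81 ± 2.5·61.67 = [-63.365, 244.985].
248.5: z = 2.56, |z| > 2.5 → outlier.
259.2: z = 2.73, |z| > 2.5 → outlier.
Every other value lies within [-63.365, 244.985].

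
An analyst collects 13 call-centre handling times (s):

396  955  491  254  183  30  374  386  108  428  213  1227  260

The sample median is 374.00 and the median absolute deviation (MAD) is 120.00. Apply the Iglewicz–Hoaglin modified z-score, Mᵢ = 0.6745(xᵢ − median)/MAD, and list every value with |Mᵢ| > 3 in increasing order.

|Mᵢ| > 3 ⇔ |xᵢ − 374.00| > 3·120.00/0.6745 = 533.73.
So outliers lie outside [-159.73, 907.73].
955: M = 3.27 → outlier.
1227: M = 4.79 → outlier.

955, 1227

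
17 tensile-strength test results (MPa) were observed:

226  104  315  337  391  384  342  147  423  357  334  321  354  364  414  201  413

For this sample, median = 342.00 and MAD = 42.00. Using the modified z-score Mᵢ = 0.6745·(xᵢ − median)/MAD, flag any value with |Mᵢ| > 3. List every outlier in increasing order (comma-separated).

|Mᵢ| > 3 ⇔ |xᵢ − 342.00| > 3·42.00/0.6745 = 186.81.
So outliers lie outside [155.19, 528.81].
104: M = -3.82 → outlier.
147: M = -3.13 → outlier.

104, 147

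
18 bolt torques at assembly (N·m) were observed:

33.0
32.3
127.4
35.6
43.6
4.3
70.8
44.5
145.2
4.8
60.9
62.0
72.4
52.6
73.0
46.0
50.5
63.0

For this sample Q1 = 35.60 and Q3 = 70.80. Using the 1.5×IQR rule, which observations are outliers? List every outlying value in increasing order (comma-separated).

IQR = Q3 − Q1 = 70.80 − 35.60 = 35.20.
Lower fence = Q1 − 1.5·IQR = 35.60 − 52.80 = -17.20.
Upper fence = Q3 + 1.5·IQR = 70.80 + 52.80 = 123.60.
127.4 > 123.60 → outlier.
145.2 > 123.60 → outlier.
All remaining values lie within [-17.20, 123.60].

127.4, 145.2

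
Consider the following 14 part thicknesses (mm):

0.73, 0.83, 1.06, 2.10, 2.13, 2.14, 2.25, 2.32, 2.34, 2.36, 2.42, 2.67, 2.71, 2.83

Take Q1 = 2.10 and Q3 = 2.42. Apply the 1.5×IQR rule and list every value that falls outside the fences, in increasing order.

IQR = Q3 − Q1 = 2.42 − 2.10 = 0.32.
Lower fence = Q1 − 1.5·IQR = 2.10 − 0.48 = 1.62.
Upper fence = Q3 + 1.5·IQR = 2.42 + 0.48 = 2.90.
0.73 < 1.62 → outlier.
0.83 < 1.62 → outlier.
1.06 < 1.62 → outlier.
All remaining values lie within [1.62, 2.90].

0.73, 0.83, 1.06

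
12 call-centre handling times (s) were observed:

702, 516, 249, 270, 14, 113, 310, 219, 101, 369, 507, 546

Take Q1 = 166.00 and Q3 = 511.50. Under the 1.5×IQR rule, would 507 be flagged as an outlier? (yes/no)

IQR = Q3 − Q1 = 511.50 − 166.00 = 345.50.
Lower fence = Q1 − 1.5·IQR = 166.00 − 518.25 = -352.25.
Upper fence = Q3 + 1.5·IQR = 511.50 + 518.25 = 1029.75.
507 lies within [-352.25, 1029.75].

no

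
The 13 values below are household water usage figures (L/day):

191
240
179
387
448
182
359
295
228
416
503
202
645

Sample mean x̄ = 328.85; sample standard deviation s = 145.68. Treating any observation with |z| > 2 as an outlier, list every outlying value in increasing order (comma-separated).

Cutoffs at x̄ ± 2s: 328.85 ± 2·145.68 = [37.49, 620.21].
645: z = 2.17, |z| > 2 → outlier.
Every other value lies within [37.49, 620.21].

645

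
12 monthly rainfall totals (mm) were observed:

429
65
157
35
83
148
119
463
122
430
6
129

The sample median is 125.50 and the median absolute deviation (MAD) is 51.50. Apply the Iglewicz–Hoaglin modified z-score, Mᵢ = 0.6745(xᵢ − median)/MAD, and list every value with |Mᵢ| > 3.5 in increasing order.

429, 430, 463

|Mᵢ| > 3.5 ⇔ |xᵢ − 125.50| > 3.5·51.50/0.6745 = 267.23.
So outliers lie outside [-141.73, 392.73].
429: M = 3.97 → outlier.
430: M = 3.99 → outlier.
463: M = 4.42 → outlier.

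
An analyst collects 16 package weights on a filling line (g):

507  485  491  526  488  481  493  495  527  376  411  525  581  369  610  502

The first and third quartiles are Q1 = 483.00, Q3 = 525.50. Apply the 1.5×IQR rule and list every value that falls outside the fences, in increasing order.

IQR = Q3 − Q1 = 525.50 − 483.00 = 42.50.
Lower fence = Q1 − 1.5·IQR = 483.00 − 63.75 = 419.25.
Upper fence = Q3 + 1.5·IQR = 525.50 + 63.75 = 589.25.
369 < 419.25 → outlier.
376 < 419.25 → outlier.
411 < 419.25 → outlier.
610 > 589.25 → outlier.
All remaining values lie within [419.25, 589.25].

369, 376, 411, 610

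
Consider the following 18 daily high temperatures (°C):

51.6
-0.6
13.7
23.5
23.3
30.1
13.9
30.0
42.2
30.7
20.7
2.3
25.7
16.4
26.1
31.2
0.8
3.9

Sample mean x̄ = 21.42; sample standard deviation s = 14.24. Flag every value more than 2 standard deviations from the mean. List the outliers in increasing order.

Cutoffs at x̄ ± 2s: 21.42 ± 2·14.24 = [-7.06, 49.90].
51.6: z = 2.12, |z| > 2 → outlier.
Every other value lies within [-7.06, 49.90].

51.6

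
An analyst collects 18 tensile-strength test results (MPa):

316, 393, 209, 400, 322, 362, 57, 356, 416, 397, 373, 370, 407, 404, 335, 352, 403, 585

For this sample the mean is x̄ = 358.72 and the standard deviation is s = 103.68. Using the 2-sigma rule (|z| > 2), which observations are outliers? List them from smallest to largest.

57, 585

Cutoffs at x̄ ± 2s: 358.72 ± 2·103.68 = [151.36, 566.08].
57: z = -2.91, |z| > 2 → outlier.
585: z = 2.18, |z| > 2 → outlier.
Every other value lies within [151.36, 566.08].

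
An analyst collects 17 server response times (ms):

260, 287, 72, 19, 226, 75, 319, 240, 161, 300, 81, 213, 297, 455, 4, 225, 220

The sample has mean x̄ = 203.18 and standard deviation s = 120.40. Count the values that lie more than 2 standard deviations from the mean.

1

Cutoffs: x̄ ± 2s = [-37.62, 443.98].
Outside the cutoffs: 455.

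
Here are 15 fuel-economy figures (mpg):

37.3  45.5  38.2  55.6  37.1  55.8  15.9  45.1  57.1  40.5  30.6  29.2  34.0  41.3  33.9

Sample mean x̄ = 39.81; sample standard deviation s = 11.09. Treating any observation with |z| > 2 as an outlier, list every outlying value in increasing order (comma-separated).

Cutoffs at x̄ ± 2s: 39.81 ± 2·11.09 = [17.63, 61.99].
15.9: z = -2.16, |z| > 2 → outlier.
Every other value lies within [17.63, 61.99].

15.9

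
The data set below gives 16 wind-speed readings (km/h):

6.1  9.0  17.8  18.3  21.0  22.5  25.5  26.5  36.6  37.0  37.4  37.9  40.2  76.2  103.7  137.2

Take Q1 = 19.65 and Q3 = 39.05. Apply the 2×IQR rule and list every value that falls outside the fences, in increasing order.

103.7, 137.2

IQR = Q3 − Q1 = 39.05 − 19.65 = 19.40.
Lower fence = Q1 − 2·IQR = 19.65 − 38.80 = -19.15.
Upper fence = Q3 + 2·IQR = 39.05 + 38.80 = 77.85.
103.7 > 77.85 → outlier.
137.2 > 77.85 → outlier.
All remaining values lie within [-19.15, 77.85].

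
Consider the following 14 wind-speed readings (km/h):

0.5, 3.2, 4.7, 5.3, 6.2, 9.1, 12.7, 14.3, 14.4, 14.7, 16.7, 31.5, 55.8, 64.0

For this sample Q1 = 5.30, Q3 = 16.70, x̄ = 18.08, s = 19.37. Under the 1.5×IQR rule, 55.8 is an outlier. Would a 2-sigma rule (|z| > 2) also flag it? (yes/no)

no

z = (55.8 − 18.08) / 19.37 = 1.95.
|z| = 1.95 ≤ 2.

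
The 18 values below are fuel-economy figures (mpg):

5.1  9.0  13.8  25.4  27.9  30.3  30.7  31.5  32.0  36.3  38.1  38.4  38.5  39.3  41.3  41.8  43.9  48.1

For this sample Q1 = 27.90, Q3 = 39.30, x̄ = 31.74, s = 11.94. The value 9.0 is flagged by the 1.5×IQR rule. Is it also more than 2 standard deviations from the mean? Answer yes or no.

no

z = (9.0 − 31.74) / 11.94 = -1.90.
|z| = 1.90 ≤ 2.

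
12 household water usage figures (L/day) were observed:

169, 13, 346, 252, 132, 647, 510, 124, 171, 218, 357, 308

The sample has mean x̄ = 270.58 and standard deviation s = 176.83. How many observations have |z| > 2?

Cutoffs: x̄ ± 2s = [-83.08, 624.24].
Outside the cutoffs: 647.

1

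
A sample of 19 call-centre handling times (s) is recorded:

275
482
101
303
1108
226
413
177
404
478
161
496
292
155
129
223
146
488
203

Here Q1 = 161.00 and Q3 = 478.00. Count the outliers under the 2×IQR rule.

IQR = 317.00; fences at 161.00 − 634.00 = -473.00 and 478.00 + 634.00 = 1112.00.
Every value lies within the cutoffs.

0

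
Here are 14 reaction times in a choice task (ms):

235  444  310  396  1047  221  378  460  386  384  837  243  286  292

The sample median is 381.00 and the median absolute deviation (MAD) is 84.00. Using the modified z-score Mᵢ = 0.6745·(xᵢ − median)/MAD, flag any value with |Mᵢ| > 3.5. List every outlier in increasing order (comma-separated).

837, 1047

|Mᵢ| > 3.5 ⇔ |xᵢ − 381.00| > 3.5·84.00/0.6745 = 435.88.
So outliers lie outside [-54.88, 816.88].
837: M = 3.66 → outlier.
1047: M = 5.35 → outlier.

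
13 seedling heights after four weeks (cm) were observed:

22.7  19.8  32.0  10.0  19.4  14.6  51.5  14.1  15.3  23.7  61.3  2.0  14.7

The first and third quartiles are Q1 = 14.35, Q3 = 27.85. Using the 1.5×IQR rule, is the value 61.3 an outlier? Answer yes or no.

yes

IQR = Q3 − Q1 = 27.85 − 14.35 = 13.50.
Lower fence = Q1 − 1.5·IQR = 14.35 − 20.25 = -5.90.
Upper fence = Q3 + 1.5·IQR = 27.85 + 20.25 = 48.10.
61.3 lies above the upper fence.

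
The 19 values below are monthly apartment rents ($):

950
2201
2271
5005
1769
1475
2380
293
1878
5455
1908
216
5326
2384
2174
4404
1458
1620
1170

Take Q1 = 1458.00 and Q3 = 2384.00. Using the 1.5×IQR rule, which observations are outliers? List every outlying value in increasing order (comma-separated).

IQR = Q3 − Q1 = 2384.00 − 1458.00 = 926.00.
Lower fence = Q1 − 1.5·IQR = 1458.00 − 1389.00 = 69.00.
Upper fence = Q3 + 1.5·IQR = 2384.00 + 1389.00 = 3773.00.
4404 > 3773.00 → outlier.
5005 > 3773.00 → outlier.
5326 > 3773.00 → outlier.
5455 > 3773.00 → outlier.
All remaining values lie within [69.00, 3773.00].

4404, 5005, 5326, 5455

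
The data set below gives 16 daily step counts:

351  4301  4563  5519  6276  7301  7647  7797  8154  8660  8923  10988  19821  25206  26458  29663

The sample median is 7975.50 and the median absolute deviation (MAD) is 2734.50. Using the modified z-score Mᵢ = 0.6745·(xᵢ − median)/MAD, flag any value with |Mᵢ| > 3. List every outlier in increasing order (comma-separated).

|Mᵢ| > 3 ⇔ |xᵢ − 7975.50| > 3·2734.50/0.6745 = 12162.34.
So outliers lie outside [-4186.84, 20137.84].
25206: M = 4.25 → outlier.
26458: M = 4.56 → outlier.
29663: M = 5.35 → outlier.

25206, 26458, 29663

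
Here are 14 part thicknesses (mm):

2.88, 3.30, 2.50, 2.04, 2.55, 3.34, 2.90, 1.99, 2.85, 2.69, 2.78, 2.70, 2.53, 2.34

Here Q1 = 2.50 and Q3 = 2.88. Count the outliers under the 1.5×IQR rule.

IQR = 0.38; fences at 2.50 − 0.57 = 1.93 and 2.88 + 0.57 = 3.45.
Every value lies within the cutoffs.

0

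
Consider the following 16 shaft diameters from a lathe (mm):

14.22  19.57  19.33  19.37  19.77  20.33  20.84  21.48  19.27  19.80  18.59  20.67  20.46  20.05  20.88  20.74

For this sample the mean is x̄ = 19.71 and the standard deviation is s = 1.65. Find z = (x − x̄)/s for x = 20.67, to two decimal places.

0.58

z = (20.67 − 19.71) / 1.65 = 0.58.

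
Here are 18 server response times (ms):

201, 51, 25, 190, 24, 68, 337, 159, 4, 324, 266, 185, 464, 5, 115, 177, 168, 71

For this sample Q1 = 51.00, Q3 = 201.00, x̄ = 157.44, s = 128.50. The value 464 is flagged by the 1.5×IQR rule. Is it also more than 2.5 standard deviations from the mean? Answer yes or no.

no

z = (464 − 157.44) / 128.50 = 2.39.
|z| = 2.39 ≤ 2.5.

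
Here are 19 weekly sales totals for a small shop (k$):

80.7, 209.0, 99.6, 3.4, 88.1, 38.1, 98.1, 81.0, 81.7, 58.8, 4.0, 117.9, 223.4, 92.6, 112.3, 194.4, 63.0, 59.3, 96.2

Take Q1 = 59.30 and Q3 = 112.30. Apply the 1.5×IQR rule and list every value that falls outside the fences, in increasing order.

IQR = Q3 − Q1 = 112.30 − 59.30 = 53.00.
Lower fence = Q1 − 1.5·IQR = 59.30 − 79.50 = -20.20.
Upper fence = Q3 + 1.5·IQR = 112.30 + 79.50 = 191.80.
194.4 > 191.80 → outlier.
209.0 > 191.80 → outlier.
223.4 > 191.80 → outlier.
All remaining values lie within [-20.20, 191.80].

194.4, 209.0, 223.4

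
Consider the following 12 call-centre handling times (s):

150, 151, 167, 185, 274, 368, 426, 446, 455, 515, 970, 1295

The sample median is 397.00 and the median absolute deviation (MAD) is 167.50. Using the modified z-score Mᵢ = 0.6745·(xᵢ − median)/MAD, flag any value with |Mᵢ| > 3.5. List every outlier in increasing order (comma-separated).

|Mᵢ| > 3.5 ⇔ |xᵢ − 397.00| > 3.5·167.50/0.6745 = 869.16.
So outliers lie outside [-472.16, 1266.16].
1295: M = 3.62 → outlier.

1295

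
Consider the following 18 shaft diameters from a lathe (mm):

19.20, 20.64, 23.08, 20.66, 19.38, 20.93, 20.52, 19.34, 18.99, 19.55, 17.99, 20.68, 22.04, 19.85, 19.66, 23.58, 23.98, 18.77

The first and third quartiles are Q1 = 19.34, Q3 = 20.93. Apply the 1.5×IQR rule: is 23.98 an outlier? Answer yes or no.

IQR = Q3 − Q1 = 20.93 − 19.34 = 1.59.
Lower fence = Q1 − 1.5·IQR = 19.34 − 2.385 = 16.955.
Upper fence = Q3 + 1.5·IQR = 20.93 + 2.385 = 23.315.
23.98 lies above the upper fence.

yes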